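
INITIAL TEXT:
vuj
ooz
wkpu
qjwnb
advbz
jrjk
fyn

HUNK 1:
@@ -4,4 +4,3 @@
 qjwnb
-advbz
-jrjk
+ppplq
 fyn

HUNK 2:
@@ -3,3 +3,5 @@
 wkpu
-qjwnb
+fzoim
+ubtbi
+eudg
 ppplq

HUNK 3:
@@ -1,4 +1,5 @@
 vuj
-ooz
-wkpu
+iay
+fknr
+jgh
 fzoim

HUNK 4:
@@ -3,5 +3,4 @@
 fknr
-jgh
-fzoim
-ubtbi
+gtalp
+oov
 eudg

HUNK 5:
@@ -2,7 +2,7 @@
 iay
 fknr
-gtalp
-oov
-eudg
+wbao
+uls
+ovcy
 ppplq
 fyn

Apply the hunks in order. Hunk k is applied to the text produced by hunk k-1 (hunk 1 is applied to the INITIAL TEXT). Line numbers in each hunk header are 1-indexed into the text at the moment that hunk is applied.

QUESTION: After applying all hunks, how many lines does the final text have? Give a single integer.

Answer: 8

Derivation:
Hunk 1: at line 4 remove [advbz,jrjk] add [ppplq] -> 6 lines: vuj ooz wkpu qjwnb ppplq fyn
Hunk 2: at line 3 remove [qjwnb] add [fzoim,ubtbi,eudg] -> 8 lines: vuj ooz wkpu fzoim ubtbi eudg ppplq fyn
Hunk 3: at line 1 remove [ooz,wkpu] add [iay,fknr,jgh] -> 9 lines: vuj iay fknr jgh fzoim ubtbi eudg ppplq fyn
Hunk 4: at line 3 remove [jgh,fzoim,ubtbi] add [gtalp,oov] -> 8 lines: vuj iay fknr gtalp oov eudg ppplq fyn
Hunk 5: at line 2 remove [gtalp,oov,eudg] add [wbao,uls,ovcy] -> 8 lines: vuj iay fknr wbao uls ovcy ppplq fyn
Final line count: 8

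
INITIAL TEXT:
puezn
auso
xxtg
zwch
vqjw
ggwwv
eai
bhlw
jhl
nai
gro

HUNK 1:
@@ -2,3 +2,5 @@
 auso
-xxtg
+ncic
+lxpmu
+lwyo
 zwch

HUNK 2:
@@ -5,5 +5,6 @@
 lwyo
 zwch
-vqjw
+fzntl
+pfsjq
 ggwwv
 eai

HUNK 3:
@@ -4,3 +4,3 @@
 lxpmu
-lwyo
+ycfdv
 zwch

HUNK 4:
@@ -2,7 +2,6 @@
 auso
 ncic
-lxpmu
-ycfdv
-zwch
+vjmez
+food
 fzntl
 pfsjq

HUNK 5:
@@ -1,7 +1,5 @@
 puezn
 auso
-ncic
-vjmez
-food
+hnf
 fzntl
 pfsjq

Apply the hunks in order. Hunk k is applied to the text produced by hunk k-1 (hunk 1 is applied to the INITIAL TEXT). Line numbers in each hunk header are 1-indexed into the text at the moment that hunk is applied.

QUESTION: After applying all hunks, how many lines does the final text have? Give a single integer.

Answer: 11

Derivation:
Hunk 1: at line 2 remove [xxtg] add [ncic,lxpmu,lwyo] -> 13 lines: puezn auso ncic lxpmu lwyo zwch vqjw ggwwv eai bhlw jhl nai gro
Hunk 2: at line 5 remove [vqjw] add [fzntl,pfsjq] -> 14 lines: puezn auso ncic lxpmu lwyo zwch fzntl pfsjq ggwwv eai bhlw jhl nai gro
Hunk 3: at line 4 remove [lwyo] add [ycfdv] -> 14 lines: puezn auso ncic lxpmu ycfdv zwch fzntl pfsjq ggwwv eai bhlw jhl nai gro
Hunk 4: at line 2 remove [lxpmu,ycfdv,zwch] add [vjmez,food] -> 13 lines: puezn auso ncic vjmez food fzntl pfsjq ggwwv eai bhlw jhl nai gro
Hunk 5: at line 1 remove [ncic,vjmez,food] add [hnf] -> 11 lines: puezn auso hnf fzntl pfsjq ggwwv eai bhlw jhl nai gro
Final line count: 11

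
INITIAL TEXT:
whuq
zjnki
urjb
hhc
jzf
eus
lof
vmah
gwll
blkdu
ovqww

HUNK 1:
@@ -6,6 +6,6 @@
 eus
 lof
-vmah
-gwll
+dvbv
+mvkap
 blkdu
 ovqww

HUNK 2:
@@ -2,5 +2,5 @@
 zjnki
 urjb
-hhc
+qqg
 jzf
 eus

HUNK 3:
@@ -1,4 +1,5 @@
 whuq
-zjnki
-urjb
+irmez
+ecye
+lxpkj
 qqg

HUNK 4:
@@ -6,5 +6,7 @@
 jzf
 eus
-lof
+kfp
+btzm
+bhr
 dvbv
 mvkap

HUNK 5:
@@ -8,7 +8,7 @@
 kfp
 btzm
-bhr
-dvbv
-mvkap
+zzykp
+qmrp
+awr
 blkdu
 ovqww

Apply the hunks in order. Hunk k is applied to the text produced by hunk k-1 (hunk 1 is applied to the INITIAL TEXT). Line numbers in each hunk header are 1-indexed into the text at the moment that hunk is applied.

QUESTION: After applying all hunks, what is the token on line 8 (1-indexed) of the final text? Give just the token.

Hunk 1: at line 6 remove [vmah,gwll] add [dvbv,mvkap] -> 11 lines: whuq zjnki urjb hhc jzf eus lof dvbv mvkap blkdu ovqww
Hunk 2: at line 2 remove [hhc] add [qqg] -> 11 lines: whuq zjnki urjb qqg jzf eus lof dvbv mvkap blkdu ovqww
Hunk 3: at line 1 remove [zjnki,urjb] add [irmez,ecye,lxpkj] -> 12 lines: whuq irmez ecye lxpkj qqg jzf eus lof dvbv mvkap blkdu ovqww
Hunk 4: at line 6 remove [lof] add [kfp,btzm,bhr] -> 14 lines: whuq irmez ecye lxpkj qqg jzf eus kfp btzm bhr dvbv mvkap blkdu ovqww
Hunk 5: at line 8 remove [bhr,dvbv,mvkap] add [zzykp,qmrp,awr] -> 14 lines: whuq irmez ecye lxpkj qqg jzf eus kfp btzm zzykp qmrp awr blkdu ovqww
Final line 8: kfp

Answer: kfp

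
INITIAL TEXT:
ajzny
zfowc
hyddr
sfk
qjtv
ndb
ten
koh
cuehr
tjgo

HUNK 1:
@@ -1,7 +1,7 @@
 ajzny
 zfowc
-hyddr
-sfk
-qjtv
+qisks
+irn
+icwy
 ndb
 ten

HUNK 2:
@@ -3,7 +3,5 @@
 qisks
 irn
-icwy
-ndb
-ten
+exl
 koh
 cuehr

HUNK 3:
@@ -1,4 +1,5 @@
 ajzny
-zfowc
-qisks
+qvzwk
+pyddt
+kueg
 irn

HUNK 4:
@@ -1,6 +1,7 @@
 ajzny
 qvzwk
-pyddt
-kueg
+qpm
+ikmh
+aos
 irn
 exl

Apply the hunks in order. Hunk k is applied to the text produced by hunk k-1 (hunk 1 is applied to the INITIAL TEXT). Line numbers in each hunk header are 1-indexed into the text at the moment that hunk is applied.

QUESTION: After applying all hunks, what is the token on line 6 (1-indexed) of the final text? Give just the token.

Answer: irn

Derivation:
Hunk 1: at line 1 remove [hyddr,sfk,qjtv] add [qisks,irn,icwy] -> 10 lines: ajzny zfowc qisks irn icwy ndb ten koh cuehr tjgo
Hunk 2: at line 3 remove [icwy,ndb,ten] add [exl] -> 8 lines: ajzny zfowc qisks irn exl koh cuehr tjgo
Hunk 3: at line 1 remove [zfowc,qisks] add [qvzwk,pyddt,kueg] -> 9 lines: ajzny qvzwk pyddt kueg irn exl koh cuehr tjgo
Hunk 4: at line 1 remove [pyddt,kueg] add [qpm,ikmh,aos] -> 10 lines: ajzny qvzwk qpm ikmh aos irn exl koh cuehr tjgo
Final line 6: irn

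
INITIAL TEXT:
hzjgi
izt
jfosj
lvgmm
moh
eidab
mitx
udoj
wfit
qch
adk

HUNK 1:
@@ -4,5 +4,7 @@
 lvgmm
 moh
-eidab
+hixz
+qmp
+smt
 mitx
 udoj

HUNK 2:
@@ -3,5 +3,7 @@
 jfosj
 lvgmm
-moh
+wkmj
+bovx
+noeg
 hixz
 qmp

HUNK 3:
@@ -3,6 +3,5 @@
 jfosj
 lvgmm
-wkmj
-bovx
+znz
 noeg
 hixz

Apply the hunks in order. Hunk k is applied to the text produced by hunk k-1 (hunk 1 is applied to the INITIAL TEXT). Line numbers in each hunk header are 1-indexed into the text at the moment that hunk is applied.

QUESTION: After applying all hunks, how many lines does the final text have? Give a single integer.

Answer: 14

Derivation:
Hunk 1: at line 4 remove [eidab] add [hixz,qmp,smt] -> 13 lines: hzjgi izt jfosj lvgmm moh hixz qmp smt mitx udoj wfit qch adk
Hunk 2: at line 3 remove [moh] add [wkmj,bovx,noeg] -> 15 lines: hzjgi izt jfosj lvgmm wkmj bovx noeg hixz qmp smt mitx udoj wfit qch adk
Hunk 3: at line 3 remove [wkmj,bovx] add [znz] -> 14 lines: hzjgi izt jfosj lvgmm znz noeg hixz qmp smt mitx udoj wfit qch adk
Final line count: 14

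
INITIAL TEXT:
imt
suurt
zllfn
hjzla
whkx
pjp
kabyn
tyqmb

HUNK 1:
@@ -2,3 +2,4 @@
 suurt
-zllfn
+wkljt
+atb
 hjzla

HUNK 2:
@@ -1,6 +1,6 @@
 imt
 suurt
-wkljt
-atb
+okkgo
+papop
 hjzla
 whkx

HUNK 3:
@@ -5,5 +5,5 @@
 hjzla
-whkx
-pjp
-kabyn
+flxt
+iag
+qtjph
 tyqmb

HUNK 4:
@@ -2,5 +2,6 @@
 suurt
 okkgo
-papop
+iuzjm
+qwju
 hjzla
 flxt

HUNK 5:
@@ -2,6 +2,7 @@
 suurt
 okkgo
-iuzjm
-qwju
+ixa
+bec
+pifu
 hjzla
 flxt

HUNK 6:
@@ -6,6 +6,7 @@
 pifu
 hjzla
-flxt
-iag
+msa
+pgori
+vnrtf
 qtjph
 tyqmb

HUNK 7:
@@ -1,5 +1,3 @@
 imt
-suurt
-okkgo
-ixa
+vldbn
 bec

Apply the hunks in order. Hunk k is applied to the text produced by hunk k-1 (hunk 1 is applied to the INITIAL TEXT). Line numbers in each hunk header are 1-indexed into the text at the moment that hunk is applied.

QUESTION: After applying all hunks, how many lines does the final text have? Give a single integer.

Answer: 10

Derivation:
Hunk 1: at line 2 remove [zllfn] add [wkljt,atb] -> 9 lines: imt suurt wkljt atb hjzla whkx pjp kabyn tyqmb
Hunk 2: at line 1 remove [wkljt,atb] add [okkgo,papop] -> 9 lines: imt suurt okkgo papop hjzla whkx pjp kabyn tyqmb
Hunk 3: at line 5 remove [whkx,pjp,kabyn] add [flxt,iag,qtjph] -> 9 lines: imt suurt okkgo papop hjzla flxt iag qtjph tyqmb
Hunk 4: at line 2 remove [papop] add [iuzjm,qwju] -> 10 lines: imt suurt okkgo iuzjm qwju hjzla flxt iag qtjph tyqmb
Hunk 5: at line 2 remove [iuzjm,qwju] add [ixa,bec,pifu] -> 11 lines: imt suurt okkgo ixa bec pifu hjzla flxt iag qtjph tyqmb
Hunk 6: at line 6 remove [flxt,iag] add [msa,pgori,vnrtf] -> 12 lines: imt suurt okkgo ixa bec pifu hjzla msa pgori vnrtf qtjph tyqmb
Hunk 7: at line 1 remove [suurt,okkgo,ixa] add [vldbn] -> 10 lines: imt vldbn bec pifu hjzla msa pgori vnrtf qtjph tyqmb
Final line count: 10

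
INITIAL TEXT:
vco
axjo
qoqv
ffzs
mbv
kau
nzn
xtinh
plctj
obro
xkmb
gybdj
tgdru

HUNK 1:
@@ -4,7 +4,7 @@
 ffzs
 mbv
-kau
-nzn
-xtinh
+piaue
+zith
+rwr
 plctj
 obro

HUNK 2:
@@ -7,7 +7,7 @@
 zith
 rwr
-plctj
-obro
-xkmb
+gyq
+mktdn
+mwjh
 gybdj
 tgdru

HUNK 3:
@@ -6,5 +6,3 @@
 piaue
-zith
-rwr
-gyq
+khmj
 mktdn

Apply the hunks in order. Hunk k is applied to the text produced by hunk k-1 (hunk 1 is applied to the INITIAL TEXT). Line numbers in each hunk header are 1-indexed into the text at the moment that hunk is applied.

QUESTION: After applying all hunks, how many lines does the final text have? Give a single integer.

Answer: 11

Derivation:
Hunk 1: at line 4 remove [kau,nzn,xtinh] add [piaue,zith,rwr] -> 13 lines: vco axjo qoqv ffzs mbv piaue zith rwr plctj obro xkmb gybdj tgdru
Hunk 2: at line 7 remove [plctj,obro,xkmb] add [gyq,mktdn,mwjh] -> 13 lines: vco axjo qoqv ffzs mbv piaue zith rwr gyq mktdn mwjh gybdj tgdru
Hunk 3: at line 6 remove [zith,rwr,gyq] add [khmj] -> 11 lines: vco axjo qoqv ffzs mbv piaue khmj mktdn mwjh gybdj tgdru
Final line count: 11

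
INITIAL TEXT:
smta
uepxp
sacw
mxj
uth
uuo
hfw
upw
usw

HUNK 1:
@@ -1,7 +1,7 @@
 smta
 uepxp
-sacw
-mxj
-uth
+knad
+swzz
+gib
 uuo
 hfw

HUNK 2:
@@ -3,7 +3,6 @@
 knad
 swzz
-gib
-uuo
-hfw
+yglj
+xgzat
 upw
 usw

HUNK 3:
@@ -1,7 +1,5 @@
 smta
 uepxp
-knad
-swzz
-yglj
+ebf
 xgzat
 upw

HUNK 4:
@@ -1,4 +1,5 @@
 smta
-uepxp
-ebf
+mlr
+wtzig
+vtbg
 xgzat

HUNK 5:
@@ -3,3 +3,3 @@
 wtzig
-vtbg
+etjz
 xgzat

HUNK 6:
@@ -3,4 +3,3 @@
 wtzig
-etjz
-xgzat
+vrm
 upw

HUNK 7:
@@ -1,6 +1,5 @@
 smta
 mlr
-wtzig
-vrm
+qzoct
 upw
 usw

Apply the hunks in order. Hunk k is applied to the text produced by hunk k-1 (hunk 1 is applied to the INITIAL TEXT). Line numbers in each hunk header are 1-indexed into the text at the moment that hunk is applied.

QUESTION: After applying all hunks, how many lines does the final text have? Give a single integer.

Hunk 1: at line 1 remove [sacw,mxj,uth] add [knad,swzz,gib] -> 9 lines: smta uepxp knad swzz gib uuo hfw upw usw
Hunk 2: at line 3 remove [gib,uuo,hfw] add [yglj,xgzat] -> 8 lines: smta uepxp knad swzz yglj xgzat upw usw
Hunk 3: at line 1 remove [knad,swzz,yglj] add [ebf] -> 6 lines: smta uepxp ebf xgzat upw usw
Hunk 4: at line 1 remove [uepxp,ebf] add [mlr,wtzig,vtbg] -> 7 lines: smta mlr wtzig vtbg xgzat upw usw
Hunk 5: at line 3 remove [vtbg] add [etjz] -> 7 lines: smta mlr wtzig etjz xgzat upw usw
Hunk 6: at line 3 remove [etjz,xgzat] add [vrm] -> 6 lines: smta mlr wtzig vrm upw usw
Hunk 7: at line 1 remove [wtzig,vrm] add [qzoct] -> 5 lines: smta mlr qzoct upw usw
Final line count: 5

Answer: 5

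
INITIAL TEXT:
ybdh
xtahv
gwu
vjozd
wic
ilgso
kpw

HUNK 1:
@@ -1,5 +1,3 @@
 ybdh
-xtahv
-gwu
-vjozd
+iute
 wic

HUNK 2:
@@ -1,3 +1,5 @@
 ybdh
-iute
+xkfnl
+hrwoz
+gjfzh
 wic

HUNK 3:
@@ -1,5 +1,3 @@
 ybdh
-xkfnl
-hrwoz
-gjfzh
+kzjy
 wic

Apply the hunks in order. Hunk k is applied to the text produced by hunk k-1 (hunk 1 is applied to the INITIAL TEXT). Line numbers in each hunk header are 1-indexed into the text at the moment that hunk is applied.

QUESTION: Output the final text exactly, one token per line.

Answer: ybdh
kzjy
wic
ilgso
kpw

Derivation:
Hunk 1: at line 1 remove [xtahv,gwu,vjozd] add [iute] -> 5 lines: ybdh iute wic ilgso kpw
Hunk 2: at line 1 remove [iute] add [xkfnl,hrwoz,gjfzh] -> 7 lines: ybdh xkfnl hrwoz gjfzh wic ilgso kpw
Hunk 3: at line 1 remove [xkfnl,hrwoz,gjfzh] add [kzjy] -> 5 lines: ybdh kzjy wic ilgso kpw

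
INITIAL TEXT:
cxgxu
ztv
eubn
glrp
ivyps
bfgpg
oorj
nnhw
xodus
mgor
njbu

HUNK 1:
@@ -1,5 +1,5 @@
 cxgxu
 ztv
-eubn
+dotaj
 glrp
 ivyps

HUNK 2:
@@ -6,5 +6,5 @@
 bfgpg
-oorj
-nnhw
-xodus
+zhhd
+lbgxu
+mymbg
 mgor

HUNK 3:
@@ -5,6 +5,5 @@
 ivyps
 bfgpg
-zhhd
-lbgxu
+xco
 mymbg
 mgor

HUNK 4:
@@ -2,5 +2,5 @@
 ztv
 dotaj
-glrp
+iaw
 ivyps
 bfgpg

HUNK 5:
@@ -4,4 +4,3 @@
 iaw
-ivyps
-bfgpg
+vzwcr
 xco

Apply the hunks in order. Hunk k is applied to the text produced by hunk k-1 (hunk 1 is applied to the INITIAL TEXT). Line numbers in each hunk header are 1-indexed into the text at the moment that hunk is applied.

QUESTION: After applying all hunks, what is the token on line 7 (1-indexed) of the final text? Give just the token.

Answer: mymbg

Derivation:
Hunk 1: at line 1 remove [eubn] add [dotaj] -> 11 lines: cxgxu ztv dotaj glrp ivyps bfgpg oorj nnhw xodus mgor njbu
Hunk 2: at line 6 remove [oorj,nnhw,xodus] add [zhhd,lbgxu,mymbg] -> 11 lines: cxgxu ztv dotaj glrp ivyps bfgpg zhhd lbgxu mymbg mgor njbu
Hunk 3: at line 5 remove [zhhd,lbgxu] add [xco] -> 10 lines: cxgxu ztv dotaj glrp ivyps bfgpg xco mymbg mgor njbu
Hunk 4: at line 2 remove [glrp] add [iaw] -> 10 lines: cxgxu ztv dotaj iaw ivyps bfgpg xco mymbg mgor njbu
Hunk 5: at line 4 remove [ivyps,bfgpg] add [vzwcr] -> 9 lines: cxgxu ztv dotaj iaw vzwcr xco mymbg mgor njbu
Final line 7: mymbg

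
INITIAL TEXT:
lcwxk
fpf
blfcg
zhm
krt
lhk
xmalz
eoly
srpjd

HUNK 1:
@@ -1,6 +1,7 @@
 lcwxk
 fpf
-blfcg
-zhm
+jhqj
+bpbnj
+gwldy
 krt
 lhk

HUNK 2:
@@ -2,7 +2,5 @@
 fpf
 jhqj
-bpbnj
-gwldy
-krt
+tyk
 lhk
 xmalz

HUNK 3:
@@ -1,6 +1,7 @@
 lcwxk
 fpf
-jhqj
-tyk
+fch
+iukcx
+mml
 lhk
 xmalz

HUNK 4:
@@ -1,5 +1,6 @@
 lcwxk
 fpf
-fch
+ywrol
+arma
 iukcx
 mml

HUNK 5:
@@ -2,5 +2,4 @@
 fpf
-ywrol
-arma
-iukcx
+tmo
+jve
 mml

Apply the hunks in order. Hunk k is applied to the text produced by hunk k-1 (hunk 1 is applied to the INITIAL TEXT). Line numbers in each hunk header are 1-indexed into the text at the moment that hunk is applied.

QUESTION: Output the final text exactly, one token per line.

Hunk 1: at line 1 remove [blfcg,zhm] add [jhqj,bpbnj,gwldy] -> 10 lines: lcwxk fpf jhqj bpbnj gwldy krt lhk xmalz eoly srpjd
Hunk 2: at line 2 remove [bpbnj,gwldy,krt] add [tyk] -> 8 lines: lcwxk fpf jhqj tyk lhk xmalz eoly srpjd
Hunk 3: at line 1 remove [jhqj,tyk] add [fch,iukcx,mml] -> 9 lines: lcwxk fpf fch iukcx mml lhk xmalz eoly srpjd
Hunk 4: at line 1 remove [fch] add [ywrol,arma] -> 10 lines: lcwxk fpf ywrol arma iukcx mml lhk xmalz eoly srpjd
Hunk 5: at line 2 remove [ywrol,arma,iukcx] add [tmo,jve] -> 9 lines: lcwxk fpf tmo jve mml lhk xmalz eoly srpjd

Answer: lcwxk
fpf
tmo
jve
mml
lhk
xmalz
eoly
srpjd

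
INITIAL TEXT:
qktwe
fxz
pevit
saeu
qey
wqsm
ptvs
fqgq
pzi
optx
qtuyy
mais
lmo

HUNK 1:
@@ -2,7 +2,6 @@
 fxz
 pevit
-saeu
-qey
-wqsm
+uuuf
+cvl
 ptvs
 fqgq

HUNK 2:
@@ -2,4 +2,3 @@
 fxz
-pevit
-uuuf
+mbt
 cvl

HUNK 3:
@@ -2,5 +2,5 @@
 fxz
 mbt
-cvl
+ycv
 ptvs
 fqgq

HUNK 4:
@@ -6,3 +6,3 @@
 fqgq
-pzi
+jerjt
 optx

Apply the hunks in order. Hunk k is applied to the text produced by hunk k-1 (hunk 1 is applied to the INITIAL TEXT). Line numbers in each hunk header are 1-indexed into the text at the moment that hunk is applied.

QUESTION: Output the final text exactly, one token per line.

Hunk 1: at line 2 remove [saeu,qey,wqsm] add [uuuf,cvl] -> 12 lines: qktwe fxz pevit uuuf cvl ptvs fqgq pzi optx qtuyy mais lmo
Hunk 2: at line 2 remove [pevit,uuuf] add [mbt] -> 11 lines: qktwe fxz mbt cvl ptvs fqgq pzi optx qtuyy mais lmo
Hunk 3: at line 2 remove [cvl] add [ycv] -> 11 lines: qktwe fxz mbt ycv ptvs fqgq pzi optx qtuyy mais lmo
Hunk 4: at line 6 remove [pzi] add [jerjt] -> 11 lines: qktwe fxz mbt ycv ptvs fqgq jerjt optx qtuyy mais lmo

Answer: qktwe
fxz
mbt
ycv
ptvs
fqgq
jerjt
optx
qtuyy
mais
lmo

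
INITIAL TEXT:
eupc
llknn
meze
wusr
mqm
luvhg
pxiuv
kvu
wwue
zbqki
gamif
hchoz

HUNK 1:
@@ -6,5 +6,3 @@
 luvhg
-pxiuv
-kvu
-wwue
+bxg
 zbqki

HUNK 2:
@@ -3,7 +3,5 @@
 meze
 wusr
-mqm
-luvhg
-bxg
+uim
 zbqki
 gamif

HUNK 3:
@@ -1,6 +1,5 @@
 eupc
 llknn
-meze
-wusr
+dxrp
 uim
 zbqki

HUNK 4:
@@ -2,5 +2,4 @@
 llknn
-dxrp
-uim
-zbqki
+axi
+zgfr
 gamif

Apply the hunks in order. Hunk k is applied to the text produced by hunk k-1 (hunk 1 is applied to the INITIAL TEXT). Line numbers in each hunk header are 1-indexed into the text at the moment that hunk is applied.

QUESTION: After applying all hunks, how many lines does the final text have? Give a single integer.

Answer: 6

Derivation:
Hunk 1: at line 6 remove [pxiuv,kvu,wwue] add [bxg] -> 10 lines: eupc llknn meze wusr mqm luvhg bxg zbqki gamif hchoz
Hunk 2: at line 3 remove [mqm,luvhg,bxg] add [uim] -> 8 lines: eupc llknn meze wusr uim zbqki gamif hchoz
Hunk 3: at line 1 remove [meze,wusr] add [dxrp] -> 7 lines: eupc llknn dxrp uim zbqki gamif hchoz
Hunk 4: at line 2 remove [dxrp,uim,zbqki] add [axi,zgfr] -> 6 lines: eupc llknn axi zgfr gamif hchoz
Final line count: 6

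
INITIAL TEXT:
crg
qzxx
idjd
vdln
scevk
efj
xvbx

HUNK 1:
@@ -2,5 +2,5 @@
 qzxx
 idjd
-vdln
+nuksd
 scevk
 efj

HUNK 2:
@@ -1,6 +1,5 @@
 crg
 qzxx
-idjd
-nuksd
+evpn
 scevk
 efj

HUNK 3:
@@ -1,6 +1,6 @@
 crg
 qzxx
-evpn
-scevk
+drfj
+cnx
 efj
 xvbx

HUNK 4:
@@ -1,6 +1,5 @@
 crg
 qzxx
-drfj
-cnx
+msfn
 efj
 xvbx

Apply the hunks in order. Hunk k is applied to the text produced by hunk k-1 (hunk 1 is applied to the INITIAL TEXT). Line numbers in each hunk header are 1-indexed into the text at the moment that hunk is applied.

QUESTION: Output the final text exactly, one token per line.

Answer: crg
qzxx
msfn
efj
xvbx

Derivation:
Hunk 1: at line 2 remove [vdln] add [nuksd] -> 7 lines: crg qzxx idjd nuksd scevk efj xvbx
Hunk 2: at line 1 remove [idjd,nuksd] add [evpn] -> 6 lines: crg qzxx evpn scevk efj xvbx
Hunk 3: at line 1 remove [evpn,scevk] add [drfj,cnx] -> 6 lines: crg qzxx drfj cnx efj xvbx
Hunk 4: at line 1 remove [drfj,cnx] add [msfn] -> 5 lines: crg qzxx msfn efj xvbx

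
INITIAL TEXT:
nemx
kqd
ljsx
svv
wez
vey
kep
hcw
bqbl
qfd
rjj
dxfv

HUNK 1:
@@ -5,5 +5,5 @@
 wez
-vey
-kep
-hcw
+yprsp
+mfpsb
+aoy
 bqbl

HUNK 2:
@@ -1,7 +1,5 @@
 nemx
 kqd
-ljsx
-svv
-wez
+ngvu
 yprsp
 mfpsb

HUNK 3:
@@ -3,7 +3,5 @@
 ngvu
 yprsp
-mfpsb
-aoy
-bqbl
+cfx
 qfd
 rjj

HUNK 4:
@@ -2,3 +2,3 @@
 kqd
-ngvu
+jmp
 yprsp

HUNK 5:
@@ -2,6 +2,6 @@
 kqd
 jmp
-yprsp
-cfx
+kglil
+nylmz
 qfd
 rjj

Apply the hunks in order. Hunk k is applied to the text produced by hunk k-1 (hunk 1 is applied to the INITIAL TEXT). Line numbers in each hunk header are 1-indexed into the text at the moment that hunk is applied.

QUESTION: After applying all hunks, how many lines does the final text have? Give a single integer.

Answer: 8

Derivation:
Hunk 1: at line 5 remove [vey,kep,hcw] add [yprsp,mfpsb,aoy] -> 12 lines: nemx kqd ljsx svv wez yprsp mfpsb aoy bqbl qfd rjj dxfv
Hunk 2: at line 1 remove [ljsx,svv,wez] add [ngvu] -> 10 lines: nemx kqd ngvu yprsp mfpsb aoy bqbl qfd rjj dxfv
Hunk 3: at line 3 remove [mfpsb,aoy,bqbl] add [cfx] -> 8 lines: nemx kqd ngvu yprsp cfx qfd rjj dxfv
Hunk 4: at line 2 remove [ngvu] add [jmp] -> 8 lines: nemx kqd jmp yprsp cfx qfd rjj dxfv
Hunk 5: at line 2 remove [yprsp,cfx] add [kglil,nylmz] -> 8 lines: nemx kqd jmp kglil nylmz qfd rjj dxfv
Final line count: 8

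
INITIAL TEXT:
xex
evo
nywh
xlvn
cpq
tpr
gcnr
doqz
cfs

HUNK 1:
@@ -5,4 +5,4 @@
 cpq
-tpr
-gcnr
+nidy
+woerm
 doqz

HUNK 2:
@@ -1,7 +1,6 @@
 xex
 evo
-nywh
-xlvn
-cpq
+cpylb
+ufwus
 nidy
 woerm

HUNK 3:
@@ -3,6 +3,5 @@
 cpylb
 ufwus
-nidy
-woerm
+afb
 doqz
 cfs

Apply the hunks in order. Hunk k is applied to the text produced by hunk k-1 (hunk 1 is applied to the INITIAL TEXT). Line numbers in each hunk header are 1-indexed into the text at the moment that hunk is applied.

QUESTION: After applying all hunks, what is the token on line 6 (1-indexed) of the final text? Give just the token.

Answer: doqz

Derivation:
Hunk 1: at line 5 remove [tpr,gcnr] add [nidy,woerm] -> 9 lines: xex evo nywh xlvn cpq nidy woerm doqz cfs
Hunk 2: at line 1 remove [nywh,xlvn,cpq] add [cpylb,ufwus] -> 8 lines: xex evo cpylb ufwus nidy woerm doqz cfs
Hunk 3: at line 3 remove [nidy,woerm] add [afb] -> 7 lines: xex evo cpylb ufwus afb doqz cfs
Final line 6: doqz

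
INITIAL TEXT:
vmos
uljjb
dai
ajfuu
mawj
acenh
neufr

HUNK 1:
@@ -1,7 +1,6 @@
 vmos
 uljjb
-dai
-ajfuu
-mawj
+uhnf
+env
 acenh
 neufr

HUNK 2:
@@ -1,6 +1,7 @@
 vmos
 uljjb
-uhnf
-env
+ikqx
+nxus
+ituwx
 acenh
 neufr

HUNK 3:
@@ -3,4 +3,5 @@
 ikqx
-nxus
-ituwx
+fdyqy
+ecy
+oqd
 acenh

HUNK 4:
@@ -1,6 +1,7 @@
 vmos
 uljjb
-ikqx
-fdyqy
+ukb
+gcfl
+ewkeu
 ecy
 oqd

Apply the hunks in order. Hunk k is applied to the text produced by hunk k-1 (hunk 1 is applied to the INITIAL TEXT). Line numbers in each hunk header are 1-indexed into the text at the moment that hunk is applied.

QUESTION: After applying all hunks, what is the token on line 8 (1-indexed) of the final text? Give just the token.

Answer: acenh

Derivation:
Hunk 1: at line 1 remove [dai,ajfuu,mawj] add [uhnf,env] -> 6 lines: vmos uljjb uhnf env acenh neufr
Hunk 2: at line 1 remove [uhnf,env] add [ikqx,nxus,ituwx] -> 7 lines: vmos uljjb ikqx nxus ituwx acenh neufr
Hunk 3: at line 3 remove [nxus,ituwx] add [fdyqy,ecy,oqd] -> 8 lines: vmos uljjb ikqx fdyqy ecy oqd acenh neufr
Hunk 4: at line 1 remove [ikqx,fdyqy] add [ukb,gcfl,ewkeu] -> 9 lines: vmos uljjb ukb gcfl ewkeu ecy oqd acenh neufr
Final line 8: acenh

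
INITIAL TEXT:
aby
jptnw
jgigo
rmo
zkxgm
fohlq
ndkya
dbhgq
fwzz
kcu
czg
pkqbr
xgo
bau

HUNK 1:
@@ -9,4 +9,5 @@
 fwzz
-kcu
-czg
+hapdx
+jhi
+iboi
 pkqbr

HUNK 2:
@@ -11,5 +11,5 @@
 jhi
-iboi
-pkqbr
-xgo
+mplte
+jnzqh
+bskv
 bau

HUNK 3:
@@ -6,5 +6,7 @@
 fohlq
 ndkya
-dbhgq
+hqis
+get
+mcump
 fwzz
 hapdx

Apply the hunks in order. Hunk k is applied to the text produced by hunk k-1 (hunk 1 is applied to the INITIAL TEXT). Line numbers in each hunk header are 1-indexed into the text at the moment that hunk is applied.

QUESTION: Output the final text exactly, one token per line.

Hunk 1: at line 9 remove [kcu,czg] add [hapdx,jhi,iboi] -> 15 lines: aby jptnw jgigo rmo zkxgm fohlq ndkya dbhgq fwzz hapdx jhi iboi pkqbr xgo bau
Hunk 2: at line 11 remove [iboi,pkqbr,xgo] add [mplte,jnzqh,bskv] -> 15 lines: aby jptnw jgigo rmo zkxgm fohlq ndkya dbhgq fwzz hapdx jhi mplte jnzqh bskv bau
Hunk 3: at line 6 remove [dbhgq] add [hqis,get,mcump] -> 17 lines: aby jptnw jgigo rmo zkxgm fohlq ndkya hqis get mcump fwzz hapdx jhi mplte jnzqh bskv bau

Answer: aby
jptnw
jgigo
rmo
zkxgm
fohlq
ndkya
hqis
get
mcump
fwzz
hapdx
jhi
mplte
jnzqh
bskv
bau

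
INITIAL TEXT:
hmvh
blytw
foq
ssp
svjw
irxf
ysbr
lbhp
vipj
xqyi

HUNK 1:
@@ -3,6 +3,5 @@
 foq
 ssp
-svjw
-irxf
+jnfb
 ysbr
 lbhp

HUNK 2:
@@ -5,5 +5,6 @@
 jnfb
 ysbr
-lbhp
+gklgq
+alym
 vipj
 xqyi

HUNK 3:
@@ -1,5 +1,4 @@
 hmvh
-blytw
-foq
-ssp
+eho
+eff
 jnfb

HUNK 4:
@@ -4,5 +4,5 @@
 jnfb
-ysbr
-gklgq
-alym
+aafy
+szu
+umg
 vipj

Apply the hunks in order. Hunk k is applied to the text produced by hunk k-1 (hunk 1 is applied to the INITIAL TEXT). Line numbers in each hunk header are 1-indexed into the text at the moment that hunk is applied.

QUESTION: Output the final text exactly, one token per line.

Answer: hmvh
eho
eff
jnfb
aafy
szu
umg
vipj
xqyi

Derivation:
Hunk 1: at line 3 remove [svjw,irxf] add [jnfb] -> 9 lines: hmvh blytw foq ssp jnfb ysbr lbhp vipj xqyi
Hunk 2: at line 5 remove [lbhp] add [gklgq,alym] -> 10 lines: hmvh blytw foq ssp jnfb ysbr gklgq alym vipj xqyi
Hunk 3: at line 1 remove [blytw,foq,ssp] add [eho,eff] -> 9 lines: hmvh eho eff jnfb ysbr gklgq alym vipj xqyi
Hunk 4: at line 4 remove [ysbr,gklgq,alym] add [aafy,szu,umg] -> 9 lines: hmvh eho eff jnfb aafy szu umg vipj xqyi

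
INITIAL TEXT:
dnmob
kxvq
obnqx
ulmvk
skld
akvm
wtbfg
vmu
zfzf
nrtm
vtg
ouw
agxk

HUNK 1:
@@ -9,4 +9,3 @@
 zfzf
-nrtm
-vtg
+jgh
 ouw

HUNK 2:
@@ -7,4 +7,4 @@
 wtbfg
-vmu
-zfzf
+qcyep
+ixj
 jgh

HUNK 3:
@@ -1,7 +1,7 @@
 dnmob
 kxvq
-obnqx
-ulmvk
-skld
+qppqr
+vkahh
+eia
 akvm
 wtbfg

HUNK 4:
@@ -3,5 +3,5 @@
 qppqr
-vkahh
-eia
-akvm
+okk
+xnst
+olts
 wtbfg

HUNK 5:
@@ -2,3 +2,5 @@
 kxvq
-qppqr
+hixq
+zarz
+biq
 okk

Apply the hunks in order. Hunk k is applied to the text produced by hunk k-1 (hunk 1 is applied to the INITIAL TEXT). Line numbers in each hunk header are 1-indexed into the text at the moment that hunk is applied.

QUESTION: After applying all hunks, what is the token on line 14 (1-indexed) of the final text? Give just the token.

Answer: agxk

Derivation:
Hunk 1: at line 9 remove [nrtm,vtg] add [jgh] -> 12 lines: dnmob kxvq obnqx ulmvk skld akvm wtbfg vmu zfzf jgh ouw agxk
Hunk 2: at line 7 remove [vmu,zfzf] add [qcyep,ixj] -> 12 lines: dnmob kxvq obnqx ulmvk skld akvm wtbfg qcyep ixj jgh ouw agxk
Hunk 3: at line 1 remove [obnqx,ulmvk,skld] add [qppqr,vkahh,eia] -> 12 lines: dnmob kxvq qppqr vkahh eia akvm wtbfg qcyep ixj jgh ouw agxk
Hunk 4: at line 3 remove [vkahh,eia,akvm] add [okk,xnst,olts] -> 12 lines: dnmob kxvq qppqr okk xnst olts wtbfg qcyep ixj jgh ouw agxk
Hunk 5: at line 2 remove [qppqr] add [hixq,zarz,biq] -> 14 lines: dnmob kxvq hixq zarz biq okk xnst olts wtbfg qcyep ixj jgh ouw agxk
Final line 14: agxk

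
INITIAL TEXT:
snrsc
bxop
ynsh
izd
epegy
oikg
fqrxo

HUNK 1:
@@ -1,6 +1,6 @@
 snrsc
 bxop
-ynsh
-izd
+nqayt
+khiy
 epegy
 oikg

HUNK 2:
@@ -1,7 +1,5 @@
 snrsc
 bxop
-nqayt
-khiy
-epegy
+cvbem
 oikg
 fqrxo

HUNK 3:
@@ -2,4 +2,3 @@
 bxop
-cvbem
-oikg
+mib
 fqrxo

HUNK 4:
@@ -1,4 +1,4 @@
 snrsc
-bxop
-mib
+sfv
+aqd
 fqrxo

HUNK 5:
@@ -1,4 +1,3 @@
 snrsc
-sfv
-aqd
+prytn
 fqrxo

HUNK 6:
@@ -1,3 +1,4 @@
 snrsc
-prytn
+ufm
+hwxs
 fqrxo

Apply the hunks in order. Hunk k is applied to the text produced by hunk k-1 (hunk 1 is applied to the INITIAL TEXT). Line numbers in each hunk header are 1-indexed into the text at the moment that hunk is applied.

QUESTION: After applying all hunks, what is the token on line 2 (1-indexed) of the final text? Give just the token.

Answer: ufm

Derivation:
Hunk 1: at line 1 remove [ynsh,izd] add [nqayt,khiy] -> 7 lines: snrsc bxop nqayt khiy epegy oikg fqrxo
Hunk 2: at line 1 remove [nqayt,khiy,epegy] add [cvbem] -> 5 lines: snrsc bxop cvbem oikg fqrxo
Hunk 3: at line 2 remove [cvbem,oikg] add [mib] -> 4 lines: snrsc bxop mib fqrxo
Hunk 4: at line 1 remove [bxop,mib] add [sfv,aqd] -> 4 lines: snrsc sfv aqd fqrxo
Hunk 5: at line 1 remove [sfv,aqd] add [prytn] -> 3 lines: snrsc prytn fqrxo
Hunk 6: at line 1 remove [prytn] add [ufm,hwxs] -> 4 lines: snrsc ufm hwxs fqrxo
Final line 2: ufm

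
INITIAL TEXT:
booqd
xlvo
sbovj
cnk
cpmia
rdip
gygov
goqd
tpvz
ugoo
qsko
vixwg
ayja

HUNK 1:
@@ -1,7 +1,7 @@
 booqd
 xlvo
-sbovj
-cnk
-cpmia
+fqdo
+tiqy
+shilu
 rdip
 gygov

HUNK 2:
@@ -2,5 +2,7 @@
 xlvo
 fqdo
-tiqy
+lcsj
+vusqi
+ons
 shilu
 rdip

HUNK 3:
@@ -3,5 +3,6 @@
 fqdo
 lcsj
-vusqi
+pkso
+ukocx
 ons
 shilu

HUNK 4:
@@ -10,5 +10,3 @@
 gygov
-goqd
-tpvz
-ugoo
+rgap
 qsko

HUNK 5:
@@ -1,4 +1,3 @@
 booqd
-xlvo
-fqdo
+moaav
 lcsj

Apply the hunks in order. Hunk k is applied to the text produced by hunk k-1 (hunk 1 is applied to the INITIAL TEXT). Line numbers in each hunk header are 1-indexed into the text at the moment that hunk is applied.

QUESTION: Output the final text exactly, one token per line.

Answer: booqd
moaav
lcsj
pkso
ukocx
ons
shilu
rdip
gygov
rgap
qsko
vixwg
ayja

Derivation:
Hunk 1: at line 1 remove [sbovj,cnk,cpmia] add [fqdo,tiqy,shilu] -> 13 lines: booqd xlvo fqdo tiqy shilu rdip gygov goqd tpvz ugoo qsko vixwg ayja
Hunk 2: at line 2 remove [tiqy] add [lcsj,vusqi,ons] -> 15 lines: booqd xlvo fqdo lcsj vusqi ons shilu rdip gygov goqd tpvz ugoo qsko vixwg ayja
Hunk 3: at line 3 remove [vusqi] add [pkso,ukocx] -> 16 lines: booqd xlvo fqdo lcsj pkso ukocx ons shilu rdip gygov goqd tpvz ugoo qsko vixwg ayja
Hunk 4: at line 10 remove [goqd,tpvz,ugoo] add [rgap] -> 14 lines: booqd xlvo fqdo lcsj pkso ukocx ons shilu rdip gygov rgap qsko vixwg ayja
Hunk 5: at line 1 remove [xlvo,fqdo] add [moaav] -> 13 lines: booqd moaav lcsj pkso ukocx ons shilu rdip gygov rgap qsko vixwg ayja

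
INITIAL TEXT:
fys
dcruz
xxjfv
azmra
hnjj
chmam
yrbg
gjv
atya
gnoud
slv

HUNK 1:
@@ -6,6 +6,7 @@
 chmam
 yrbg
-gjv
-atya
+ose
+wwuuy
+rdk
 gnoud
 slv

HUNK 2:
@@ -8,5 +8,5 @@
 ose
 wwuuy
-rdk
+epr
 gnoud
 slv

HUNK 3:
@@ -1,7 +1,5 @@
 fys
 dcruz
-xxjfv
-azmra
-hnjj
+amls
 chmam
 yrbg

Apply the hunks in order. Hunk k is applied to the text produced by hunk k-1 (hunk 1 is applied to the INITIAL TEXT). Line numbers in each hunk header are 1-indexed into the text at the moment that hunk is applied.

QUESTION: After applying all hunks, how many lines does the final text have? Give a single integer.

Hunk 1: at line 6 remove [gjv,atya] add [ose,wwuuy,rdk] -> 12 lines: fys dcruz xxjfv azmra hnjj chmam yrbg ose wwuuy rdk gnoud slv
Hunk 2: at line 8 remove [rdk] add [epr] -> 12 lines: fys dcruz xxjfv azmra hnjj chmam yrbg ose wwuuy epr gnoud slv
Hunk 3: at line 1 remove [xxjfv,azmra,hnjj] add [amls] -> 10 lines: fys dcruz amls chmam yrbg ose wwuuy epr gnoud slv
Final line count: 10

Answer: 10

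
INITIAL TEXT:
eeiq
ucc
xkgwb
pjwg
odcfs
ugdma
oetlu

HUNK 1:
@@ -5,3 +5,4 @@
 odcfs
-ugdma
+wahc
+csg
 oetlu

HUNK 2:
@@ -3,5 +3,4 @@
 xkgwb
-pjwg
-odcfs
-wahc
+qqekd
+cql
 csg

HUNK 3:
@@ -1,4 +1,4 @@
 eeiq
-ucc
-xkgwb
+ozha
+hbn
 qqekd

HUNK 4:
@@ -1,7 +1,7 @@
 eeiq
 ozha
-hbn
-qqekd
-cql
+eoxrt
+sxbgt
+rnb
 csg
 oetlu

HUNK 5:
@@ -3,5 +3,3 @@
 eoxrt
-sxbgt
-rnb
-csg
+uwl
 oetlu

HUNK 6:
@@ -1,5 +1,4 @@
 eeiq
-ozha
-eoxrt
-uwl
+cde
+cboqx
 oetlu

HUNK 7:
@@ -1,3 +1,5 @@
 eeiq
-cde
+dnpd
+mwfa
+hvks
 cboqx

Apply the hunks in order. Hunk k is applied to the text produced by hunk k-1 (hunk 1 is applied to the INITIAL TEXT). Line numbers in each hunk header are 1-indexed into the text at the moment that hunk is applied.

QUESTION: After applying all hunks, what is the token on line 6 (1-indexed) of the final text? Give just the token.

Answer: oetlu

Derivation:
Hunk 1: at line 5 remove [ugdma] add [wahc,csg] -> 8 lines: eeiq ucc xkgwb pjwg odcfs wahc csg oetlu
Hunk 2: at line 3 remove [pjwg,odcfs,wahc] add [qqekd,cql] -> 7 lines: eeiq ucc xkgwb qqekd cql csg oetlu
Hunk 3: at line 1 remove [ucc,xkgwb] add [ozha,hbn] -> 7 lines: eeiq ozha hbn qqekd cql csg oetlu
Hunk 4: at line 1 remove [hbn,qqekd,cql] add [eoxrt,sxbgt,rnb] -> 7 lines: eeiq ozha eoxrt sxbgt rnb csg oetlu
Hunk 5: at line 3 remove [sxbgt,rnb,csg] add [uwl] -> 5 lines: eeiq ozha eoxrt uwl oetlu
Hunk 6: at line 1 remove [ozha,eoxrt,uwl] add [cde,cboqx] -> 4 lines: eeiq cde cboqx oetlu
Hunk 7: at line 1 remove [cde] add [dnpd,mwfa,hvks] -> 6 lines: eeiq dnpd mwfa hvks cboqx oetlu
Final line 6: oetlu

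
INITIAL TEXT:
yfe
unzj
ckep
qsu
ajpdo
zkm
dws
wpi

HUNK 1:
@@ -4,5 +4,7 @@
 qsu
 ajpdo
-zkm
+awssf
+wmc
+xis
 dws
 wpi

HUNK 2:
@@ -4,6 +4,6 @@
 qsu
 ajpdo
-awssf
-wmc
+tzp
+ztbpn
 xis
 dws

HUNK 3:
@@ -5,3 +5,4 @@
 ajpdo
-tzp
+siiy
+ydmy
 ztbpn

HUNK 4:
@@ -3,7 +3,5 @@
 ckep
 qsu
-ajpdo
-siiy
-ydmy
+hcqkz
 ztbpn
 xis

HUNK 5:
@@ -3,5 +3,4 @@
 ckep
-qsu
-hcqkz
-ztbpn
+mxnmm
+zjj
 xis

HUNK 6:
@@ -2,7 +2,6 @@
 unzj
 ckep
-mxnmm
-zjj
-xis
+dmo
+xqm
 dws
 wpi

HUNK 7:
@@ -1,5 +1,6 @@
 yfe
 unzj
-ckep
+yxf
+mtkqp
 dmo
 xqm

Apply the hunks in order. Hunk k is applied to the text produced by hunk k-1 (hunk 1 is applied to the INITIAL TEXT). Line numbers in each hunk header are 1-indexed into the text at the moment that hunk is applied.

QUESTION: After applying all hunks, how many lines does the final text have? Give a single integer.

Hunk 1: at line 4 remove [zkm] add [awssf,wmc,xis] -> 10 lines: yfe unzj ckep qsu ajpdo awssf wmc xis dws wpi
Hunk 2: at line 4 remove [awssf,wmc] add [tzp,ztbpn] -> 10 lines: yfe unzj ckep qsu ajpdo tzp ztbpn xis dws wpi
Hunk 3: at line 5 remove [tzp] add [siiy,ydmy] -> 11 lines: yfe unzj ckep qsu ajpdo siiy ydmy ztbpn xis dws wpi
Hunk 4: at line 3 remove [ajpdo,siiy,ydmy] add [hcqkz] -> 9 lines: yfe unzj ckep qsu hcqkz ztbpn xis dws wpi
Hunk 5: at line 3 remove [qsu,hcqkz,ztbpn] add [mxnmm,zjj] -> 8 lines: yfe unzj ckep mxnmm zjj xis dws wpi
Hunk 6: at line 2 remove [mxnmm,zjj,xis] add [dmo,xqm] -> 7 lines: yfe unzj ckep dmo xqm dws wpi
Hunk 7: at line 1 remove [ckep] add [yxf,mtkqp] -> 8 lines: yfe unzj yxf mtkqp dmo xqm dws wpi
Final line count: 8

Answer: 8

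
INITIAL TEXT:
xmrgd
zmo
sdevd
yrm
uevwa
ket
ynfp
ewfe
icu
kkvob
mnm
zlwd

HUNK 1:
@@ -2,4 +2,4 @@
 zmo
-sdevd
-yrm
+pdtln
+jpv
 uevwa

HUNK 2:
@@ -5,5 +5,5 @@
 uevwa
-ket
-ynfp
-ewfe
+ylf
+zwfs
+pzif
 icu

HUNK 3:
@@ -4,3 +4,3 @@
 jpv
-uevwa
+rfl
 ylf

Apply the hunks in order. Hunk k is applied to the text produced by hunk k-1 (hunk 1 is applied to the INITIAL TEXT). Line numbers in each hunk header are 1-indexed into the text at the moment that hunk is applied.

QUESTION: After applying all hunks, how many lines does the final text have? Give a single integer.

Answer: 12

Derivation:
Hunk 1: at line 2 remove [sdevd,yrm] add [pdtln,jpv] -> 12 lines: xmrgd zmo pdtln jpv uevwa ket ynfp ewfe icu kkvob mnm zlwd
Hunk 2: at line 5 remove [ket,ynfp,ewfe] add [ylf,zwfs,pzif] -> 12 lines: xmrgd zmo pdtln jpv uevwa ylf zwfs pzif icu kkvob mnm zlwd
Hunk 3: at line 4 remove [uevwa] add [rfl] -> 12 lines: xmrgd zmo pdtln jpv rfl ylf zwfs pzif icu kkvob mnm zlwd
Final line count: 12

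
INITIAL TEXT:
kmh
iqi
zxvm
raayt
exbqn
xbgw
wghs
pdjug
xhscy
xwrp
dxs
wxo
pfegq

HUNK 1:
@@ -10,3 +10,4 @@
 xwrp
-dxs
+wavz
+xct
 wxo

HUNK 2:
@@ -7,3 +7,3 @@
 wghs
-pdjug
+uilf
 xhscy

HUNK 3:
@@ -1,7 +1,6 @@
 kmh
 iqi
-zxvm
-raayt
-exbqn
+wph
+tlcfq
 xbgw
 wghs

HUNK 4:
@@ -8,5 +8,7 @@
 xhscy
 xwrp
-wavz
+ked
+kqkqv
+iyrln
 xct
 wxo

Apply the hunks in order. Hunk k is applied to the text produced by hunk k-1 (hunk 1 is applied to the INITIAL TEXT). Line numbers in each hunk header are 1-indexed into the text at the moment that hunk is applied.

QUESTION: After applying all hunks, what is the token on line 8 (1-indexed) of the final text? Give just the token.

Answer: xhscy

Derivation:
Hunk 1: at line 10 remove [dxs] add [wavz,xct] -> 14 lines: kmh iqi zxvm raayt exbqn xbgw wghs pdjug xhscy xwrp wavz xct wxo pfegq
Hunk 2: at line 7 remove [pdjug] add [uilf] -> 14 lines: kmh iqi zxvm raayt exbqn xbgw wghs uilf xhscy xwrp wavz xct wxo pfegq
Hunk 3: at line 1 remove [zxvm,raayt,exbqn] add [wph,tlcfq] -> 13 lines: kmh iqi wph tlcfq xbgw wghs uilf xhscy xwrp wavz xct wxo pfegq
Hunk 4: at line 8 remove [wavz] add [ked,kqkqv,iyrln] -> 15 lines: kmh iqi wph tlcfq xbgw wghs uilf xhscy xwrp ked kqkqv iyrln xct wxo pfegq
Final line 8: xhscy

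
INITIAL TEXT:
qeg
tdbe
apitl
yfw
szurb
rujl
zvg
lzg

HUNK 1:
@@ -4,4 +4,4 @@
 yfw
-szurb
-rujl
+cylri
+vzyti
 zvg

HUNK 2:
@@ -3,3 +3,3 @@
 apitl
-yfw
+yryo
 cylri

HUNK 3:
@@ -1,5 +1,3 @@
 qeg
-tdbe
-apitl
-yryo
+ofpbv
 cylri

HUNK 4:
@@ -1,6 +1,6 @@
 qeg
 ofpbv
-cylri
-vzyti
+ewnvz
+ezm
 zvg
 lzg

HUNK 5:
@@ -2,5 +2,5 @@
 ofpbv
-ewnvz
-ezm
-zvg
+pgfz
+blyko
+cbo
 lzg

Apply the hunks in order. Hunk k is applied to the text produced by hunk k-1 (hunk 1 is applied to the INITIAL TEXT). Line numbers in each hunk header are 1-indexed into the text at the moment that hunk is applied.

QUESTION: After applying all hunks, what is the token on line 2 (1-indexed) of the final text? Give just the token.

Hunk 1: at line 4 remove [szurb,rujl] add [cylri,vzyti] -> 8 lines: qeg tdbe apitl yfw cylri vzyti zvg lzg
Hunk 2: at line 3 remove [yfw] add [yryo] -> 8 lines: qeg tdbe apitl yryo cylri vzyti zvg lzg
Hunk 3: at line 1 remove [tdbe,apitl,yryo] add [ofpbv] -> 6 lines: qeg ofpbv cylri vzyti zvg lzg
Hunk 4: at line 1 remove [cylri,vzyti] add [ewnvz,ezm] -> 6 lines: qeg ofpbv ewnvz ezm zvg lzg
Hunk 5: at line 2 remove [ewnvz,ezm,zvg] add [pgfz,blyko,cbo] -> 6 lines: qeg ofpbv pgfz blyko cbo lzg
Final line 2: ofpbv

Answer: ofpbv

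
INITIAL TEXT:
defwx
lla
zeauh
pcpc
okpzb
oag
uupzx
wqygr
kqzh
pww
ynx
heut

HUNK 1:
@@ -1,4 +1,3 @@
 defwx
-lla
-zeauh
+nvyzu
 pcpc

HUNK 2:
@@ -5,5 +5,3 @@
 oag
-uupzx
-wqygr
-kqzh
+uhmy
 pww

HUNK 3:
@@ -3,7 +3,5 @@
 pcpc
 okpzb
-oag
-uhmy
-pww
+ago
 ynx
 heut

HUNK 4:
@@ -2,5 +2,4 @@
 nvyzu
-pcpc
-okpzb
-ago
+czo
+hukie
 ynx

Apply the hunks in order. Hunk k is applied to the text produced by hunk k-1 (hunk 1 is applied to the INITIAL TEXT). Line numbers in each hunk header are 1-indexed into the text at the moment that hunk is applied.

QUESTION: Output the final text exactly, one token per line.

Hunk 1: at line 1 remove [lla,zeauh] add [nvyzu] -> 11 lines: defwx nvyzu pcpc okpzb oag uupzx wqygr kqzh pww ynx heut
Hunk 2: at line 5 remove [uupzx,wqygr,kqzh] add [uhmy] -> 9 lines: defwx nvyzu pcpc okpzb oag uhmy pww ynx heut
Hunk 3: at line 3 remove [oag,uhmy,pww] add [ago] -> 7 lines: defwx nvyzu pcpc okpzb ago ynx heut
Hunk 4: at line 2 remove [pcpc,okpzb,ago] add [czo,hukie] -> 6 lines: defwx nvyzu czo hukie ynx heut

Answer: defwx
nvyzu
czo
hukie
ynx
heut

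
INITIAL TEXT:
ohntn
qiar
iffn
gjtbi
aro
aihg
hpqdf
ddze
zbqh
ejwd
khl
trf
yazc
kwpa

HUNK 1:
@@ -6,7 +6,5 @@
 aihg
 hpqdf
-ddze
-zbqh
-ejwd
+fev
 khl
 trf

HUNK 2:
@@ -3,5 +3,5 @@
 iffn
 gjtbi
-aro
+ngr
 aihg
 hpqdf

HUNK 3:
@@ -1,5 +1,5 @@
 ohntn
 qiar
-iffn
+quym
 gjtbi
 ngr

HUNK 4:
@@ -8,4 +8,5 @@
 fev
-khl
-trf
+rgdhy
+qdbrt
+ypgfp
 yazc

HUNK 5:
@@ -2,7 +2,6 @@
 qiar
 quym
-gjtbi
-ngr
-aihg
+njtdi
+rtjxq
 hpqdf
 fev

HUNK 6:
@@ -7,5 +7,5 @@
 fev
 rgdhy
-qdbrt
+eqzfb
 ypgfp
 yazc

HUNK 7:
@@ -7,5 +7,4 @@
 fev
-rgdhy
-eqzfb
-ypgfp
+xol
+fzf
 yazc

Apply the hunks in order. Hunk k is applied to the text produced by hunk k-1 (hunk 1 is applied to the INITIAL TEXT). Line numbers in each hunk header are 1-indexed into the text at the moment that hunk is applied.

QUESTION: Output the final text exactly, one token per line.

Answer: ohntn
qiar
quym
njtdi
rtjxq
hpqdf
fev
xol
fzf
yazc
kwpa

Derivation:
Hunk 1: at line 6 remove [ddze,zbqh,ejwd] add [fev] -> 12 lines: ohntn qiar iffn gjtbi aro aihg hpqdf fev khl trf yazc kwpa
Hunk 2: at line 3 remove [aro] add [ngr] -> 12 lines: ohntn qiar iffn gjtbi ngr aihg hpqdf fev khl trf yazc kwpa
Hunk 3: at line 1 remove [iffn] add [quym] -> 12 lines: ohntn qiar quym gjtbi ngr aihg hpqdf fev khl trf yazc kwpa
Hunk 4: at line 8 remove [khl,trf] add [rgdhy,qdbrt,ypgfp] -> 13 lines: ohntn qiar quym gjtbi ngr aihg hpqdf fev rgdhy qdbrt ypgfp yazc kwpa
Hunk 5: at line 2 remove [gjtbi,ngr,aihg] add [njtdi,rtjxq] -> 12 lines: ohntn qiar quym njtdi rtjxq hpqdf fev rgdhy qdbrt ypgfp yazc kwpa
Hunk 6: at line 7 remove [qdbrt] add [eqzfb] -> 12 lines: ohntn qiar quym njtdi rtjxq hpqdf fev rgdhy eqzfb ypgfp yazc kwpa
Hunk 7: at line 7 remove [rgdhy,eqzfb,ypgfp] add [xol,fzf] -> 11 lines: ohntn qiar quym njtdi rtjxq hpqdf fev xol fzf yazc kwpa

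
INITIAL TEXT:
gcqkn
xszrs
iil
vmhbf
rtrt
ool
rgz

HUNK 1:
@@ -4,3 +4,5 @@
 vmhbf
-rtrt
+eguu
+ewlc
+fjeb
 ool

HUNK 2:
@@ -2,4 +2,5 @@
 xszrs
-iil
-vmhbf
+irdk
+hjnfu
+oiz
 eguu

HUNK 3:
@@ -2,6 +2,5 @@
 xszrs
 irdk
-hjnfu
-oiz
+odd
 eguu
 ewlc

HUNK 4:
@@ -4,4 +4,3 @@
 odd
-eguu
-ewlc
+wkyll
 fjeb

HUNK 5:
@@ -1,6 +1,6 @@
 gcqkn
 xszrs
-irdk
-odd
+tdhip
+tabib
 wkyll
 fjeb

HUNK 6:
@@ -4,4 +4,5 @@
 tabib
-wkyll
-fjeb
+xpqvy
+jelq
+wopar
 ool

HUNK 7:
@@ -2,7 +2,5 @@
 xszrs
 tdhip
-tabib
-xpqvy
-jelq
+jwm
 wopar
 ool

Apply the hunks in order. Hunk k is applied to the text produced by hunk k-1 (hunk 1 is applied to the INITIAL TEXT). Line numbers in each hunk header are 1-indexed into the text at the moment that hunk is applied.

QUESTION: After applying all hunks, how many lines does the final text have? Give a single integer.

Answer: 7

Derivation:
Hunk 1: at line 4 remove [rtrt] add [eguu,ewlc,fjeb] -> 9 lines: gcqkn xszrs iil vmhbf eguu ewlc fjeb ool rgz
Hunk 2: at line 2 remove [iil,vmhbf] add [irdk,hjnfu,oiz] -> 10 lines: gcqkn xszrs irdk hjnfu oiz eguu ewlc fjeb ool rgz
Hunk 3: at line 2 remove [hjnfu,oiz] add [odd] -> 9 lines: gcqkn xszrs irdk odd eguu ewlc fjeb ool rgz
Hunk 4: at line 4 remove [eguu,ewlc] add [wkyll] -> 8 lines: gcqkn xszrs irdk odd wkyll fjeb ool rgz
Hunk 5: at line 1 remove [irdk,odd] add [tdhip,tabib] -> 8 lines: gcqkn xszrs tdhip tabib wkyll fjeb ool rgz
Hunk 6: at line 4 remove [wkyll,fjeb] add [xpqvy,jelq,wopar] -> 9 lines: gcqkn xszrs tdhip tabib xpqvy jelq wopar ool rgz
Hunk 7: at line 2 remove [tabib,xpqvy,jelq] add [jwm] -> 7 lines: gcqkn xszrs tdhip jwm wopar ool rgz
Final line count: 7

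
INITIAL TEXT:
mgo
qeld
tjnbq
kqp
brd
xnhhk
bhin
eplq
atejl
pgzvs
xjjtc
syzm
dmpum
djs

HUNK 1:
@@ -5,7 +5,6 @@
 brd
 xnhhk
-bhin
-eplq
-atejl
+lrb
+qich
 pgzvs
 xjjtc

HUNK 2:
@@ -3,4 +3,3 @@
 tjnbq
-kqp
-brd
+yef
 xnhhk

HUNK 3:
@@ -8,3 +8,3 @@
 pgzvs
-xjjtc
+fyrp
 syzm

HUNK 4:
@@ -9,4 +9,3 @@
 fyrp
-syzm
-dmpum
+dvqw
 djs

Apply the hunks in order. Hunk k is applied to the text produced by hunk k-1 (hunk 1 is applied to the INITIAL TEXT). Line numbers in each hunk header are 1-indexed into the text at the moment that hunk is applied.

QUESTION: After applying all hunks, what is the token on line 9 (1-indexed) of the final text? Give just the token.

Answer: fyrp

Derivation:
Hunk 1: at line 5 remove [bhin,eplq,atejl] add [lrb,qich] -> 13 lines: mgo qeld tjnbq kqp brd xnhhk lrb qich pgzvs xjjtc syzm dmpum djs
Hunk 2: at line 3 remove [kqp,brd] add [yef] -> 12 lines: mgo qeld tjnbq yef xnhhk lrb qich pgzvs xjjtc syzm dmpum djs
Hunk 3: at line 8 remove [xjjtc] add [fyrp] -> 12 lines: mgo qeld tjnbq yef xnhhk lrb qich pgzvs fyrp syzm dmpum djs
Hunk 4: at line 9 remove [syzm,dmpum] add [dvqw] -> 11 lines: mgo qeld tjnbq yef xnhhk lrb qich pgzvs fyrp dvqw djs
Final line 9: fyrp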